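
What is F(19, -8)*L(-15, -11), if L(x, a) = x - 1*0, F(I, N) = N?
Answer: 120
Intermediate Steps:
L(x, a) = x (L(x, a) = x + 0 = x)
F(19, -8)*L(-15, -11) = -8*(-15) = 120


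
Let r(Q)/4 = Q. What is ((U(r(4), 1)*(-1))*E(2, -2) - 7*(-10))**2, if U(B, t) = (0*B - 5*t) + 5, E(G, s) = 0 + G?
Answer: 4900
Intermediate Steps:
E(G, s) = G
r(Q) = 4*Q
U(B, t) = 5 - 5*t (U(B, t) = (0 - 5*t) + 5 = -5*t + 5 = 5 - 5*t)
((U(r(4), 1)*(-1))*E(2, -2) - 7*(-10))**2 = (((5 - 5*1)*(-1))*2 - 7*(-10))**2 = (((5 - 5)*(-1))*2 + 70)**2 = ((0*(-1))*2 + 70)**2 = (0*2 + 70)**2 = (0 + 70)**2 = 70**2 = 4900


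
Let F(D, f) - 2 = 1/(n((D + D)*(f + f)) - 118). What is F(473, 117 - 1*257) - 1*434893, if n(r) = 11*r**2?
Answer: -335638244316817261/771775558282 ≈ -4.3489e+5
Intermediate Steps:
F(D, f) = 2 + 1/(-118 + 176*D**2*f**2) (F(D, f) = 2 + 1/(11*((D + D)*(f + f))**2 - 118) = 2 + 1/(11*((2*D)*(2*f))**2 - 118) = 2 + 1/(11*(4*D*f)**2 - 118) = 2 + 1/(11*(16*D**2*f**2) - 118) = 2 + 1/(176*D**2*f**2 - 118) = 2 + 1/(-118 + 176*D**2*f**2))
F(473, 117 - 1*257) - 1*434893 = (-235 + 352*473**2*(117 - 1*257)**2)/(2*(-59 + 88*473**2*(117 - 1*257)**2)) - 1*434893 = (-235 + 352*223729*(117 - 257)**2)/(2*(-59 + 88*223729*(117 - 257)**2)) - 434893 = (-235 + 352*223729*(-140)**2)/(2*(-59 + 88*223729*(-140)**2)) - 434893 = (-235 + 352*223729*19600)/(2*(-59 + 88*223729*19600)) - 434893 = (-235 + 1543551116800)/(2*(-59 + 385887779200)) - 434893 = (1/2)*1543551116565/385887779141 - 434893 = (1/2)*(1/385887779141)*1543551116565 - 434893 = 1543551116565/771775558282 - 434893 = -335638244316817261/771775558282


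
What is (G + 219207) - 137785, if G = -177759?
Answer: -96337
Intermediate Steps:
(G + 219207) - 137785 = (-177759 + 219207) - 137785 = 41448 - 137785 = -96337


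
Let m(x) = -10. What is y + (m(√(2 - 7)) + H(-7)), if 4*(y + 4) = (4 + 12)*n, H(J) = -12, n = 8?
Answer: 6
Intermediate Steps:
y = 28 (y = -4 + ((4 + 12)*8)/4 = -4 + (16*8)/4 = -4 + (¼)*128 = -4 + 32 = 28)
y + (m(√(2 - 7)) + H(-7)) = 28 + (-10 - 12) = 28 - 22 = 6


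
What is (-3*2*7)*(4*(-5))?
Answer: 840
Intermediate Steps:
(-3*2*7)*(4*(-5)) = -6*7*(-20) = -42*(-20) = 840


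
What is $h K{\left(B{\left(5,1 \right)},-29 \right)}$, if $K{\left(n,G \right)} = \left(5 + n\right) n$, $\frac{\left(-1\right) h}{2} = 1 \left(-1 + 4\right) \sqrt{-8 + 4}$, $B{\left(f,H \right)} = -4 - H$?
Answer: $0$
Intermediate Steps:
$h = - 12 i$ ($h = - 2 \cdot 1 \left(-1 + 4\right) \sqrt{-8 + 4} = - 2 \cdot 1 \cdot 3 \sqrt{-4} = - 2 \cdot 3 \cdot 2 i = - 2 \cdot 6 i = - 12 i \approx - 12.0 i$)
$K{\left(n,G \right)} = n \left(5 + n\right)$
$h K{\left(B{\left(5,1 \right)},-29 \right)} = - 12 i \left(-4 - 1\right) \left(5 - 5\right) = - 12 i \left(- 5 \left(5 - 5\right)\right) = - 12 i \left(\left(-5\right) 0\right) = - 12 i 0 = 0$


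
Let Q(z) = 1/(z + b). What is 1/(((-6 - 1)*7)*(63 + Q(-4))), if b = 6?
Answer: -2/6223 ≈ -0.00032139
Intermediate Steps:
Q(z) = 1/(6 + z) (Q(z) = 1/(z + 6) = 1/(6 + z))
1/(((-6 - 1)*7)*(63 + Q(-4))) = 1/(((-6 - 1)*7)*(63 + 1/(6 - 4))) = 1/((-7*7)*(63 + 1/2)) = 1/(-49*(63 + 1/2)) = 1/(-49*127/2) = 1/(-6223/2) = -2/6223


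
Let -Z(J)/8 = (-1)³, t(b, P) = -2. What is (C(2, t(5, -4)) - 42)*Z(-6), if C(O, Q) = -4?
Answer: -368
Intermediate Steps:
Z(J) = 8 (Z(J) = -8*(-1)³ = -8*(-1) = 8)
(C(2, t(5, -4)) - 42)*Z(-6) = (-4 - 42)*8 = -46*8 = -368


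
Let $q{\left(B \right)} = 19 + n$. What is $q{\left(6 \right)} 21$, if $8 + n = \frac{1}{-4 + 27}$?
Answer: $\frac{5334}{23} \approx 231.91$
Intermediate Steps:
$n = - \frac{183}{23}$ ($n = -8 + \frac{1}{-4 + 27} = -8 + \frac{1}{23} = - \frac{183}{23} \approx -7.9565$)
$q{\left(B \right)} = \frac{254}{23}$ ($q{\left(B \right)} = 19 - \frac{183}{23} = \frac{254}{23}$)
$q{\left(6 \right)} 21 = \frac{254}{23} \cdot 21 = \frac{5334}{23}$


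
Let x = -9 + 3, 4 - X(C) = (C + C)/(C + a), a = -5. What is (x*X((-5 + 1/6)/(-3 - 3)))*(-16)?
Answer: 63552/151 ≈ 420.87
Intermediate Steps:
X(C) = 4 - 2*C/(-5 + C) (X(C) = 4 - (C + C)/(C - 5) = 4 - 2*C/(-5 + C))
x = -6
(x*X((-5 + 1/6)/(-3 - 3)))*(-16) = -12*(-10 + (-5 + 1/6)/(-3 - 3))/(-5 + (-5 + 1/6)/(-3 - 3))*(-16) = -12*(-10 + (-5 + ⅙)/(-6))/(-5 + (-5 + ⅙)/(-6))*(-16) = -12*(-10 - 29/6*(-⅙))/(-5 - 29/6*(-⅙))*(-16) = -12*(-10 + 29/36)/(-5 + 29/36)*(-16) = -12*(-331)/((-151/36)*36)*(-16) = -12*(-36)*(-331)/(151*36)*(-16) = -6*662/151*(-16) = -3972/151*(-16) = 63552/151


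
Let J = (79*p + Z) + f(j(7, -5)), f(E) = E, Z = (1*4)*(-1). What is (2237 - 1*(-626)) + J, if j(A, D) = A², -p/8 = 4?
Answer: 380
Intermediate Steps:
p = -32 (p = -8*4 = -32)
Z = -4 (Z = 4*(-1) = -4)
J = -2483 (J = (79*(-32) - 4) + 7² = (-2528 - 4) + 49 = -2532 + 49 = -2483)
(2237 - 1*(-626)) + J = (2237 - 1*(-626)) - 2483 = (2237 + 626) - 2483 = 2863 - 2483 = 380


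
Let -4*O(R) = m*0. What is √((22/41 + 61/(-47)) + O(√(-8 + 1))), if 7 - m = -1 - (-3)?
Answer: 3*I*√314101/1927 ≈ 0.87252*I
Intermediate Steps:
m = 5 (m = 7 - (-1 - (-3)) = 7 - (-1 - 1*(-3)) = 7 - (-1 + 3) = 7 - 1*2 = 7 - 2 = 5)
O(R) = 0 (O(R) = -5*0/4 = -¼*0 = 0)
√((22/41 + 61/(-47)) + O(√(-8 + 1))) = √((22/41 + 61/(-47)) + 0) = √((22*(1/41) + 61*(-1/47)) + 0) = √((22/41 - 61/47) + 0) = √(-1467/1927 + 0) = √(-1467/1927) = 3*I*√314101/1927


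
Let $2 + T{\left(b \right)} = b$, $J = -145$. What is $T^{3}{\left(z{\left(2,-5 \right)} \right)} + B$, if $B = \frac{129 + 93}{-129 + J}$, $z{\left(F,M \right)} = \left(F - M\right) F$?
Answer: $\frac{236625}{137} \approx 1727.2$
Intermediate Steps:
$z{\left(F,M \right)} = F \left(F - M\right)$
$T{\left(b \right)} = -2 + b$
$B = - \frac{111}{137}$ ($B = \frac{129 + 93}{-129 - 145} = \frac{222}{-274} = 222 \left(- \frac{1}{274}\right) = - \frac{111}{137} \approx -0.81022$)
$T^{3}{\left(z{\left(2,-5 \right)} \right)} + B = \left(-2 + 2 \left(2 - -5\right)\right)^{3} - \frac{111}{137} = \left(-2 + 2 \left(2 + 5\right)\right)^{3} - \frac{111}{137} = \left(-2 + 2 \cdot 7\right)^{3} - \frac{111}{137} = \left(-2 + 14\right)^{3} - \frac{111}{137} = 12^{3} - \frac{111}{137} = 1728 - \frac{111}{137} = \frac{236625}{137}$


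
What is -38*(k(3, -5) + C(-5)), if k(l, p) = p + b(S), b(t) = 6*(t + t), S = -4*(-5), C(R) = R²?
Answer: -9880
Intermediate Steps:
S = 20
b(t) = 12*t (b(t) = 6*(2*t) = 12*t)
k(l, p) = 240 + p (k(l, p) = p + 12*20 = p + 240 = 240 + p)
-38*(k(3, -5) + C(-5)) = -38*((240 - 5) + (-5)²) = -38*(235 + 25) = -38*260 = -9880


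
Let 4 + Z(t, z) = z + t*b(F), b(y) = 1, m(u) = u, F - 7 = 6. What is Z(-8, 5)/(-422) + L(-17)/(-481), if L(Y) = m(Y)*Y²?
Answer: 2076653/202982 ≈ 10.231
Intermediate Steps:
F = 13 (F = 7 + 6 = 13)
Z(t, z) = -4 + t + z (Z(t, z) = -4 + (z + t*1) = -4 + (z + t) = -4 + (t + z) = -4 + t + z)
L(Y) = Y³ (L(Y) = Y*Y² = Y³)
Z(-8, 5)/(-422) + L(-17)/(-481) = (-4 - 8 + 5)/(-422) + (-17)³/(-481) = -7*(-1/422) - 4913*(-1/481) = 7/422 + 4913/481 = 2076653/202982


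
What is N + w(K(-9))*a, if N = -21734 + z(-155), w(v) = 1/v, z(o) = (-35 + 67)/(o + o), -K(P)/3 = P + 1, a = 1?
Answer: -80850709/3720 ≈ -21734.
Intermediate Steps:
K(P) = -3 - 3*P (K(P) = -3*(P + 1) = -3*(1 + P) = -3 - 3*P)
z(o) = 16/o (z(o) = 32/((2*o)) = 32*(1/(2*o)) = 16/o)
N = -3368786/155 (N = -21734 + 16/(-155) = -21734 + 16*(-1/155) = -21734 - 16/155 = -3368786/155 ≈ -21734.)
N + w(K(-9))*a = -3368786/155 + 1/(-3 - 3*(-9)) = -3368786/155 + 1/(-3 + 27) = -3368786/155 + 1/24 = -80850709/3720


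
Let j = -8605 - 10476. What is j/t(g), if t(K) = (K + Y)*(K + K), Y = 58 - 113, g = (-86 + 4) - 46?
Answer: -19081/46848 ≈ -0.40730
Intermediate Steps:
g = -128 (g = -82 - 46 = -128)
j = -19081
Y = -55
t(K) = 2*K*(-55 + K) (t(K) = (K - 55)*(K + K) = (-55 + K)*(2*K) = 2*K*(-55 + K))
j/t(g) = -19081*(-1/(256*(-55 - 128))) = -19081/(2*(-128)*(-183)) = -19081/46848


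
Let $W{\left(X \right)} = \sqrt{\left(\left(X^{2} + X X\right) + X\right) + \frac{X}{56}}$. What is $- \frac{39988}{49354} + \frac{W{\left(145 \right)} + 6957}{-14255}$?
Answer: $- \frac{456692359}{351770635} - \frac{\sqrt{33082910}}{399140} \approx -1.3127$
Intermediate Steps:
$W{\left(X \right)} = \sqrt{2 X^{2} + \frac{57 X}{56}}$ ($W{\left(X \right)} = \sqrt{\left(\left(X^{2} + X^{2}\right) + X\right) + X \frac{1}{56}} = \sqrt{\left(2 X^{2} + X\right) + \frac{X}{56}} = \sqrt{\left(X + 2 X^{2}\right) + \frac{X}{56}} = \sqrt{2 X^{2} + \frac{57 X}{56}}$)
$- \frac{39988}{49354} + \frac{W{\left(145 \right)} + 6957}{-14255} = - \frac{39988}{49354} + \frac{\frac{\sqrt{14} \sqrt{145 \left(57 + 112 \cdot 145\right)}}{28} + 6957}{-14255} = \left(-39988\right) \frac{1}{49354} + \left(\frac{\sqrt{14} \sqrt{145 \left(57 + 16240\right)}}{28} + 6957\right) \left(- \frac{1}{14255}\right) = - \frac{19994}{24677} + \left(\frac{\sqrt{14} \sqrt{145 \cdot 16297}}{28} + 6957\right) \left(- \frac{1}{14255}\right) = - \frac{19994}{24677} + \left(\frac{\sqrt{14} \sqrt{2363065}}{28} + 6957\right) \left(- \frac{1}{14255}\right) = - \frac{19994}{24677} + \left(\frac{\sqrt{33082910}}{28} + 6957\right) \left(- \frac{1}{14255}\right) = - \frac{19994}{24677} + \left(6957 + \frac{\sqrt{33082910}}{28}\right) \left(- \frac{1}{14255}\right) = - \frac{19994}{24677} - \left(\frac{6957}{14255} + \frac{\sqrt{33082910}}{399140}\right) = - \frac{456692359}{351770635} - \frac{\sqrt{33082910}}{399140}$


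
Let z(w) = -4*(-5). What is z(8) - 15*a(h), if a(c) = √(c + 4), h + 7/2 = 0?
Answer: 20 - 15*√2/2 ≈ 9.3934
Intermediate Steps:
h = -7/2 (h = -7/2 + 0 = -7/2 ≈ -3.5000)
a(c) = √(4 + c)
z(w) = 20
z(8) - 15*a(h) = 20 - 15*√(4 - 7/2) = 20 - 15*√2/2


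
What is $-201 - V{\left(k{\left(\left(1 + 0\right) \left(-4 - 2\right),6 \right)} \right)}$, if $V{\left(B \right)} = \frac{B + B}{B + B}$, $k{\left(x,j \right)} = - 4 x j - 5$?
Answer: $-202$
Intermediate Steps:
$k{\left(x,j \right)} = -5 - 4 j x$ ($k{\left(x,j \right)} = - 4 j x - 5 = -5 - 4 j x$)
$V{\left(B \right)} = 1$ ($V{\left(B \right)} = \frac{2 B}{2 B} = 2 B \frac{1}{2 B} = 1$)
$-201 - V{\left(k{\left(\left(1 + 0\right) \left(-4 - 2\right),6 \right)} \right)} = -201 - 1 = -202$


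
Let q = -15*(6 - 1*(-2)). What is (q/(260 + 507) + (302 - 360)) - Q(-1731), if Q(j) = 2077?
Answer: -1637665/767 ≈ -2135.2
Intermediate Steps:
q = -120 (q = -15*(6 + 2) = -15*8 = -120)
(q/(260 + 507) + (302 - 360)) - Q(-1731) = (-120/(260 + 507) + (302 - 360)) - 1*2077 = (-120/767 - 58) - 2077 = -44606/767 - 2077 = -1637665/767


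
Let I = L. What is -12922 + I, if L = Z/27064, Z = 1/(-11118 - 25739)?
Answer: -12889667191857/997497848 ≈ -12922.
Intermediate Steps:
Z = -1/36857 (Z = 1/(-36857) = -1/36857 ≈ -2.7132e-5)
L = -1/997497848 (L = -1/36857/27064 = -1/36857*1/27064 = -1/997497848 ≈ -1.0025e-9)
I = -1/997497848 ≈ -1.0025e-9
-12922 + I = -12922 - 1/997497848 = -12889667191857/997497848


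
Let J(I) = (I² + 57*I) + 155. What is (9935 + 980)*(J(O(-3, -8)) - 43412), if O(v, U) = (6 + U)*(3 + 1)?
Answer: -476428835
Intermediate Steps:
O(v, U) = 24 + 4*U (O(v, U) = (6 + U)*4 = 24 + 4*U)
J(I) = 155 + I² + 57*I
(9935 + 980)*(J(O(-3, -8)) - 43412) = (9935 + 980)*((155 + (24 + 4*(-8))² + 57*(24 + 4*(-8))) - 43412) = 10915*((155 + (24 - 32)² + 57*(24 - 32)) - 43412) = 10915*((155 + (-8)² + 57*(-8)) - 43412) = 10915*((155 + 64 - 456) - 43412) = 10915*(-237 - 43412) = 10915*(-43649) = -476428835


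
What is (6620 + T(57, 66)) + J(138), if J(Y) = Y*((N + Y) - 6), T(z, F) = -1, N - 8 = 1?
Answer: 26077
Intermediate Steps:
N = 9 (N = 8 + 1 = 9)
J(Y) = Y*(3 + Y) (J(Y) = Y*((9 + Y) - 6) = Y*(3 + Y))
(6620 + T(57, 66)) + J(138) = (6620 - 1) + 138*(3 + 138) = 6619 + 138*141 = 6619 + 19458 = 26077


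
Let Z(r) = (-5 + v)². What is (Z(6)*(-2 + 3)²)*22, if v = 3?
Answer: 88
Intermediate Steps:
Z(r) = 4 (Z(r) = (-5 + 3)² = (-2)² = 4)
(Z(6)*(-2 + 3)²)*22 = (4*(-2 + 3)²)*22 = (4*1²)*22 = (4*1)*22 = 4*22 = 88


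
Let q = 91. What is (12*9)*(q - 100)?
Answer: -972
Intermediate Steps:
(12*9)*(q - 100) = (12*9)*(91 - 100) = 108*(-9) = -972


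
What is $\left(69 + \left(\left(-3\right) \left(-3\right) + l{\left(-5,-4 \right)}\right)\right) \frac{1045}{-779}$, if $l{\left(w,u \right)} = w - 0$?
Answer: $- \frac{4015}{41} \approx -97.927$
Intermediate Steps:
$l{\left(w,u \right)} = w$ ($l{\left(w,u \right)} = w + 0 = w$)
$\left(69 + \left(\left(-3\right) \left(-3\right) + l{\left(-5,-4 \right)}\right)\right) \frac{1045}{-779} = \left(69 - -4\right) \frac{1045}{-779} = \left(69 + \left(9 - 5\right)\right) 1045 \left(- \frac{1}{779}\right) = \left(69 + 4\right) \left(- \frac{55}{41}\right) = 73 \left(- \frac{55}{41}\right) = - \frac{4015}{41}$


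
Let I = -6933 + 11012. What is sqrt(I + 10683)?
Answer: 11*sqrt(122) ≈ 121.50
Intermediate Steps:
I = 4079
sqrt(I + 10683) = sqrt(4079 + 10683) = sqrt(14762) = 11*sqrt(122)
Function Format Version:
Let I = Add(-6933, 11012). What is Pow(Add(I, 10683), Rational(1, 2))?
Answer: Mul(11, Pow(122, Rational(1, 2))) ≈ 121.50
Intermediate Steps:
I = 4079
Pow(Add(I, 10683), Rational(1, 2)) = Pow(Add(4079, 10683), Rational(1, 2)) = Pow(14762, Rational(1, 2)) = Mul(11, Pow(122, Rational(1, 2)))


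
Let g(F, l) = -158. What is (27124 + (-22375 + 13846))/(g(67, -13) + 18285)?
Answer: 18595/18127 ≈ 1.0258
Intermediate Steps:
(27124 + (-22375 + 13846))/(g(67, -13) + 18285) = (27124 + (-22375 + 13846))/(-158 + 18285) = (27124 - 8529)/18127 = 18595*(1/18127) = 18595/18127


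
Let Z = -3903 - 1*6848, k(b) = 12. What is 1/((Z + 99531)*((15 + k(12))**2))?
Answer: 1/64720620 ≈ 1.5451e-8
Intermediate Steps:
Z = -10751 (Z = -3903 - 6848 = -10751)
1/((Z + 99531)*((15 + k(12))**2)) = 1/((-10751 + 99531)*((15 + 12)**2)) = 1/(88780*(27**2)) = (1/88780)/729 = (1/88780)*(1/729) = 1/64720620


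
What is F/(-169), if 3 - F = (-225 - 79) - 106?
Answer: -413/169 ≈ -2.4438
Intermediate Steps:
F = 413 (F = 3 - ((-225 - 79) - 106) = 3 - (-304 - 106) = 3 - 1*(-410) = 3 + 410 = 413)
F/(-169) = 413/(-169) = 413*(-1/169) = -413/169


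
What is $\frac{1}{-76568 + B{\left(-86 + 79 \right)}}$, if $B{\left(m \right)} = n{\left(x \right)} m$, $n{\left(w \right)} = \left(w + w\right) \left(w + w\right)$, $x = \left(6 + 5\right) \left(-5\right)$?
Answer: $- \frac{1}{161268} \approx -6.2009 \cdot 10^{-6}$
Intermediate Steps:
$x = -55$ ($x = 11 \left(-5\right) = -55$)
$n{\left(w \right)} = 4 w^{2}$ ($n{\left(w \right)} = 2 w 2 w = 4 w^{2}$)
$B{\left(m \right)} = 12100 m$ ($B{\left(m \right)} = 4 \left(-55\right)^{2} m = 4 \cdot 3025 m = 12100 m$)
$\frac{1}{-76568 + B{\left(-86 + 79 \right)}} = \frac{1}{-76568 + 12100 \left(-86 + 79\right)} = \frac{1}{-76568 + 12100 \left(-7\right)} = \frac{1}{-76568 - 84700} = \frac{1}{-161268} = - \frac{1}{161268}$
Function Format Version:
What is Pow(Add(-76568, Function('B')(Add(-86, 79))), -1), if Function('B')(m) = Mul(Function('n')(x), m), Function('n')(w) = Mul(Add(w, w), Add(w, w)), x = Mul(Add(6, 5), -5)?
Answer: Rational(-1, 161268) ≈ -6.2009e-6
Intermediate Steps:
x = -55 (x = Mul(11, -5) = -55)
Function('n')(w) = Mul(4, Pow(w, 2)) (Function('n')(w) = Mul(Mul(2, w), Mul(2, w)) = Mul(4, Pow(w, 2)))
Function('B')(m) = Mul(12100, m) (Function('B')(m) = Mul(Mul(4, Pow(-55, 2)), m) = Mul(Mul(4, 3025), m) = Mul(12100, m))
Pow(Add(-76568, Function('B')(Add(-86, 79))), -1) = Pow(Add(-76568, Mul(12100, Add(-86, 79))), -1) = Pow(Add(-76568, Mul(12100, -7)), -1) = Pow(Add(-76568, -84700), -1) = Pow(-161268, -1) = Rational(-1, 161268)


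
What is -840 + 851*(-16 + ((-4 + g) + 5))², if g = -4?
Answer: 306371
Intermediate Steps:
-840 + 851*(-16 + ((-4 + g) + 5))² = -840 + 851*(-16 + ((-4 - 4) + 5))² = -840 + 851*(-16 + (-8 + 5))² = -840 + 851*(-16 - 3)² = -840 + 851*(-19)² = -840 + 851*361 = -840 + 307211 = 306371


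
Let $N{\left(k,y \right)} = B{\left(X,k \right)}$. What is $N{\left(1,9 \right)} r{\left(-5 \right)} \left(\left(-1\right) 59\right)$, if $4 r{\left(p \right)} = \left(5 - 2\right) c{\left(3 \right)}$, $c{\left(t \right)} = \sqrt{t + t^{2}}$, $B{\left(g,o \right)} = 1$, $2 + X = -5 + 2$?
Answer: $- \frac{177 \sqrt{3}}{2} \approx -153.29$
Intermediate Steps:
$X = -5$ ($X = -2 + \left(-5 + 2\right) = -2 - 3 = -5$)
$N{\left(k,y \right)} = 1$
$r{\left(p \right)} = \frac{3 \sqrt{3}}{2}$ ($r{\left(p \right)} = \frac{\left(5 - 2\right) \sqrt{3 \left(1 + 3\right)}}{4} = \frac{3 \sqrt{3 \cdot 4}}{4} = \frac{3 \sqrt{12}}{4} = \frac{3 \cdot 2 \sqrt{3}}{4} = \frac{6 \sqrt{3}}{4} = \frac{3 \sqrt{3}}{2}$)
$N{\left(1,9 \right)} r{\left(-5 \right)} \left(\left(-1\right) 59\right) = 1 \frac{3 \sqrt{3}}{2} \left(\left(-1\right) 59\right) = \frac{3 \sqrt{3}}{2} \left(-59\right) = - \frac{177 \sqrt{3}}{2}$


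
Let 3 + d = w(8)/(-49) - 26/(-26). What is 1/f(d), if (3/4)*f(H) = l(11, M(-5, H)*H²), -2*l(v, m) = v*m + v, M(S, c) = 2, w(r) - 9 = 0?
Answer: -2401/185526 ≈ -0.012942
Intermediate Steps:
w(r) = 9 (w(r) = 9 + 0 = 9)
d = -107/49 (d = -3 + (9/(-49) - 26/(-26)) = -3 + (9*(-1/49) - 26*(-1/26)) = -3 + (-9/49 + 1) = -3 + 40/49 = -107/49 ≈ -2.1837)
l(v, m) = -v/2 - m*v/2 (l(v, m) = -(v*m + v)/2 = -(m*v + v)/2 = -(v + m*v)/2 = -v/2 - m*v/2)
f(H) = -22/3 - 44*H²/3 (f(H) = 4*(-½*11*(1 + 2*H²))/3 = 4*(-11/2 - 11*H²)/3 = -22/3 - 44*H²/3)
1/f(d) = 1/(-22/3 - 44*(-107/49)²/3) = 1/(-22/3 - 44/3*11449/2401) = 1/(-22/3 - 503756/7203) = 1/(-185526/2401) = -2401/185526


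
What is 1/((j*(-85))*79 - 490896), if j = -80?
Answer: 1/46304 ≈ 2.1596e-5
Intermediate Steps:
1/((j*(-85))*79 - 490896) = 1/(-80*(-85)*79 - 490896) = 1/(6800*79 - 490896) = 1/(537200 - 490896) = 1/46304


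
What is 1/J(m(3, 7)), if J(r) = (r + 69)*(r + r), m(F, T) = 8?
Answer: 1/1232 ≈ 0.00081169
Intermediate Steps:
J(r) = 2*r*(69 + r) (J(r) = (69 + r)*(2*r) = 2*r*(69 + r))
1/J(m(3, 7)) = 1/(2*8*(69 + 8)) = 1/(2*8*77) = 1/1232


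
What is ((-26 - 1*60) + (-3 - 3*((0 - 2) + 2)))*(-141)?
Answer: 12549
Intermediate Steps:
((-26 - 1*60) + (-3 - 3*((0 - 2) + 2)))*(-141) = ((-26 - 60) + (-3 - 3*(-2 + 2)))*(-141) = (-86 + (-3 - 3*0))*(-141) = (-86 + (-3 + 0))*(-141) = (-86 - 3)*(-141) = -89*(-141) = 12549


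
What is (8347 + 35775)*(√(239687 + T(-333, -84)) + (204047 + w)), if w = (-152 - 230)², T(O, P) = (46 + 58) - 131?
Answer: 15441420462 + 88244*√59915 ≈ 1.5463e+10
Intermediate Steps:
T(O, P) = -27 (T(O, P) = 104 - 131 = -27)
w = 145924 (w = (-382)² = 145924)
(8347 + 35775)*(√(239687 + T(-333, -84)) + (204047 + w)) = (8347 + 35775)*(√(239687 - 27) + (204047 + 145924)) = 44122*(√239660 + 349971) = 44122*(2*√59915 + 349971) = 44122*(349971 + 2*√59915) = 15441420462 + 88244*√59915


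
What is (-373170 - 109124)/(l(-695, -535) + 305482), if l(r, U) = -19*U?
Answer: -482294/315647 ≈ -1.5280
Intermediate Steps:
(-373170 - 109124)/(l(-695, -535) + 305482) = (-373170 - 109124)/(-19*(-535) + 305482) = -482294/(10165 + 305482) = -482294/315647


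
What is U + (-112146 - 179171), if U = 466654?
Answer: 175337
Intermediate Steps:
U + (-112146 - 179171) = 466654 + (-112146 - 179171) = 466654 - 291317 = 175337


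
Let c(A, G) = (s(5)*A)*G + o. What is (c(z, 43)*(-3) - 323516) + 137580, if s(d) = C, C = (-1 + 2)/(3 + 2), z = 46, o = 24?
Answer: -935974/5 ≈ -1.8719e+5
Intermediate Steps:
C = ⅕ (C = 1/5 = 1*(⅕) = ⅕ ≈ 0.20000)
s(d) = ⅕
c(A, G) = 24 + A*G/5 (c(A, G) = (A/5)*G + 24 = A*G/5 + 24 = 24 + A*G/5)
(c(z, 43)*(-3) - 323516) + 137580 = ((24 + (⅕)*46*43)*(-3) - 323516) + 137580 = ((24 + 1978/5)*(-3) - 323516) + 137580 = ((2098/5)*(-3) - 323516) + 137580 = (-6294/5 - 323516) + 137580 = -1623874/5 + 137580 = -935974/5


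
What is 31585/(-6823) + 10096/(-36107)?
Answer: -1209324603/246358061 ≈ -4.9088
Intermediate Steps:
31585/(-6823) + 10096/(-36107) = 31585*(-1/6823) + 10096*(-1/36107) = -31585/6823 - 10096/36107 = -1209324603/246358061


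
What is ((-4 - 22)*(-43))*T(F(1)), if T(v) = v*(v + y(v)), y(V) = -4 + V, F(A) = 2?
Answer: 0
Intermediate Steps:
T(v) = v*(-4 + 2*v) (T(v) = v*(v + (-4 + v)) = v*(-4 + 2*v))
((-4 - 22)*(-43))*T(F(1)) = ((-4 - 22)*(-43))*(2*2*(-2 + 2)) = (-26*(-43))*(2*2*0) = 1118*0 = 0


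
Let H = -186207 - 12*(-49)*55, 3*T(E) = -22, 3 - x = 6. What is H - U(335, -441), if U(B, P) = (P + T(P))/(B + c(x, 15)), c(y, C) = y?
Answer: -153250187/996 ≈ -1.5387e+5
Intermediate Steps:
x = -3 (x = 3 - 1*6 = 3 - 6 = -3)
T(E) = -22/3 (T(E) = (⅓)*(-22) = -22/3)
U(B, P) = (-22/3 + P)/(-3 + B) (U(B, P) = (P - 22/3)/(B - 3) = (-22/3 + P)/(-3 + B))
H = -153867 (H = -186207 + 588*55 = -186207 + 32340 = -153867)
H - U(335, -441) = -153867 - (-22/3 - 441)/(-3 + 335) = -153867 - (-1345)/(332*3) = -153867 - 1*(-1345/996) = -153867 + 1345/996 = -153250187/996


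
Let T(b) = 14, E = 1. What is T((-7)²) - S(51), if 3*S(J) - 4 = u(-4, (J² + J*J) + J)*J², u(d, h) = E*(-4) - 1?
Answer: 13043/3 ≈ 4347.7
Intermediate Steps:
u(d, h) = -5 (u(d, h) = 1*(-4) - 1 = -4 - 1 = -5)
S(J) = 4/3 - 5*J²/3 (S(J) = 4/3 + (-5*J²)/3 = 4/3 - 5*J²/3)
T((-7)²) - S(51) = 14 - (4/3 - 5/3*51²) = 14 - (4/3 - 5/3*2601) = 14 - (4/3 - 4335) = 14 - 1*(-13001/3) = 14 + 13001/3 = 13043/3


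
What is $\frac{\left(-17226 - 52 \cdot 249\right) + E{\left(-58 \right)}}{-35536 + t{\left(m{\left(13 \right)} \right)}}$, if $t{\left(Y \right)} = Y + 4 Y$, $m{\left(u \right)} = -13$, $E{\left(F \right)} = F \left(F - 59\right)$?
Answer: $\frac{7796}{11867} \approx 0.65695$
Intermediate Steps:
$E{\left(F \right)} = F \left(-59 + F\right)$
$t{\left(Y \right)} = 5 Y$
$\frac{\left(-17226 - 52 \cdot 249\right) + E{\left(-58 \right)}}{-35536 + t{\left(m{\left(13 \right)} \right)}} = \frac{\left(-17226 - 52 \cdot 249\right) - 58 \left(-59 - 58\right)}{-35536 + 5 \left(-13\right)} = \frac{\left(-17226 - 12948\right) - -6786}{-35536 - 65} = \frac{\left(-17226 - 12948\right) + 6786}{-35601} = \left(-30174 + 6786\right) \left(- \frac{1}{35601}\right) = \left(-23388\right) \left(- \frac{1}{35601}\right) = \frac{7796}{11867}$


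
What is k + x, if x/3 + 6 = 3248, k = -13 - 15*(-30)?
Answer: 10163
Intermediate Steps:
k = 437 (k = -13 + 450 = 437)
x = 9726 (x = -18 + 3*3248 = -18 + 9744 = 9726)
k + x = 437 + 9726 = 10163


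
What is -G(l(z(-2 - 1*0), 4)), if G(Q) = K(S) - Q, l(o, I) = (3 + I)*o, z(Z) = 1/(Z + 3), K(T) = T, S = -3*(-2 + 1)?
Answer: 4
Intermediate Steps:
S = 3 (S = -3*(-1) = 3)
z(Z) = 1/(3 + Z)
l(o, I) = o*(3 + I)
G(Q) = 3 - Q
-G(l(z(-2 - 1*0), 4)) = -(3 - (3 + 4)/(3 + (-2 - 1*0))) = -(3 - 7/(3 + (-2 + 0))) = -(3 - 7/(3 - 2)) = -(3 - 7/1) = -(3 - 7) = -1*(-4) = 4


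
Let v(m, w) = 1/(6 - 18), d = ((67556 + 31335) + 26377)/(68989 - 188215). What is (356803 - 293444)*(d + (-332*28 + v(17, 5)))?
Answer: -140461846888441/238452 ≈ -5.8906e+8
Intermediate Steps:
d = -20878/19871 (d = (98891 + 26377)/(-119226) = 125268*(-1/119226) = -20878/19871 ≈ -1.0507)
v(m, w) = -1/12 (v(m, w) = 1/(-12) = -1/12)
(356803 - 293444)*(d + (-332*28 + v(17, 5))) = (356803 - 293444)*(-20878/19871 + (-332*28 - 1/12)) = 63359*(-20878/19871 + (-9296 - 1/12)) = 63359*(-20878/19871 - 111553/12) = 63359*(-2216920199/238452) = -140461846888441/238452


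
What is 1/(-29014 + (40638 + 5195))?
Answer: 1/16819 ≈ 5.9457e-5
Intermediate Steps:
1/(-29014 + (40638 + 5195)) = 1/(-29014 + 45833) = 1/16819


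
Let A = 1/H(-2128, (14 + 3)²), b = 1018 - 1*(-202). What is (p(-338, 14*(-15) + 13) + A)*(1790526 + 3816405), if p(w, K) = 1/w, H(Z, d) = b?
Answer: -2472656571/206180 ≈ -11993.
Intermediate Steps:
b = 1220 (b = 1018 + 202 = 1220)
H(Z, d) = 1220
A = 1/1220 ≈ 0.00081967
(p(-338, 14*(-15) + 13) + A)*(1790526 + 3816405) = (1/(-338) + 1/1220)*(1790526 + 3816405) = (-1/338 + 1/1220)*5606931 = -441/206180*5606931 = -2472656571/206180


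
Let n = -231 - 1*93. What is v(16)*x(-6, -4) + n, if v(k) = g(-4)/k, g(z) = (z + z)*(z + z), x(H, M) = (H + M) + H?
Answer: -388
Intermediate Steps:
x(H, M) = M + 2*H
g(z) = 4*z**2 (g(z) = (2*z)*(2*z) = 4*z**2)
n = -324 (n = -231 - 93 = -324)
v(k) = 64/k (v(k) = (4*(-4)**2)/k = (4*16)/k = 64/k)
v(16)*x(-6, -4) + n = (64/16)*(-4 + 2*(-6)) - 324 = (64*(1/16))*(-4 - 12) - 324 = 4*(-16) - 324 = -64 - 324 = -388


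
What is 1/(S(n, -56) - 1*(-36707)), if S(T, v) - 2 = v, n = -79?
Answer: 1/36653 ≈ 2.7283e-5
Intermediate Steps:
S(T, v) = 2 + v
1/(S(n, -56) - 1*(-36707)) = 1/((2 - 56) - 1*(-36707)) = 1/(-54 + 36707) = 1/36653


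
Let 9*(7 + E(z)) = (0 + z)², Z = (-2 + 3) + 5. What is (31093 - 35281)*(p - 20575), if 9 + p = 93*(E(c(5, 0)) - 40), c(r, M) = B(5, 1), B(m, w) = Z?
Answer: 102953604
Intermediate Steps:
Z = 6 (Z = 1 + 5 = 6)
B(m, w) = 6
c(r, M) = 6
E(z) = -7 + z²/9 (E(z) = -7 + (0 + z)²/9 = -7 + z²/9)
p = -4008 (p = -9 + 93*((-7 + (⅑)*6²) - 40) = -9 + 93*((-7 + (⅑)*36) - 40) = -9 + 93*((-7 + 4) - 40) = -9 + 93*(-3 - 40) = -9 + 93*(-43) = -9 - 3999 = -4008)
(31093 - 35281)*(p - 20575) = (31093 - 35281)*(-4008 - 20575) = -4188*(-24583) = 102953604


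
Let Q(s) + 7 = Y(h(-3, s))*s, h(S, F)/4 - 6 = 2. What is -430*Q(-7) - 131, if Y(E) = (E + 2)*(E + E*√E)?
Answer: 3277759 + 13099520*√2 ≈ 2.1803e+7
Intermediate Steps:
h(S, F) = 32 (h(S, F) = 24 + 4*2 = 24 + 8 = 32)
Y(E) = (2 + E)*(E + E^(3/2))
Q(s) = -7 + s*(1088 + 4352*√2) (Q(s) = -7 + (32² + 32^(5/2) + 2*32 + 2*32^(3/2))*s = -7 + (1024 + 4096*√2 + 64 + 2*(128*√2))*s = -7 + (1024 + 4096*√2 + 64 + 256*√2)*s = -7 + (1088 + 4352*√2)*s = -7 + s*(1088 + 4352*√2))
-430*Q(-7) - 131 = -430*(-7 + 1088*(-7)*(1 + 4*√2)) - 131 = -430*(-7 + (-7616 - 30464*√2)) - 131 = -430*(-7623 - 30464*√2) - 131 = (3277890 + 13099520*√2) - 131 = 3277759 + 13099520*√2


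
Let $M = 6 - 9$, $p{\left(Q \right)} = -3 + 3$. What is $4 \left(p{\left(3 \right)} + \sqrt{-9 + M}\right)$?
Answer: $8 i \sqrt{3} \approx 13.856 i$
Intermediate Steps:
$p{\left(Q \right)} = 0$
$M = -3$
$4 \left(p{\left(3 \right)} + \sqrt{-9 + M}\right) = 4 \left(0 + \sqrt{-9 - 3}\right) = 4 \left(0 + \sqrt{-12}\right) = 4 \left(0 + 2 i \sqrt{3}\right) = 4 \cdot 2 i \sqrt{3} = 8 i \sqrt{3}$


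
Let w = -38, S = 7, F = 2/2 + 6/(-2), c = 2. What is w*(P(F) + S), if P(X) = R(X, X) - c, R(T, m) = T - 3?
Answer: 0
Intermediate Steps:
R(T, m) = -3 + T
F = -2 (F = 2*(1/2) + 6*(-1/2) = 1 - 3 = -2)
P(X) = -5 + X (P(X) = (-3 + X) - 1*2 = (-3 + X) - 2 = -5 + X)
w*(P(F) + S) = -38*((-5 - 2) + 7) = -38*(-7 + 7) = -38*0 = 0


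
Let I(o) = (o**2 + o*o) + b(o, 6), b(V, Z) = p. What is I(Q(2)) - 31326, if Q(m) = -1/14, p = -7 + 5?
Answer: -3070143/98 ≈ -31328.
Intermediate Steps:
p = -2
b(V, Z) = -2
Q(m) = -1/14 (Q(m) = -1*1/14 = -1/14)
I(o) = -2 + 2*o**2 (I(o) = (o**2 + o*o) - 2 = (o**2 + o**2) - 2 = 2*o**2 - 2 = -2 + 2*o**2)
I(Q(2)) - 31326 = (-2 + 2*(-1/14)**2) - 31326 = (-2 + 2*(1/196)) - 31326 = (-2 + 1/98) - 31326 = -195/98 - 31326 = -3070143/98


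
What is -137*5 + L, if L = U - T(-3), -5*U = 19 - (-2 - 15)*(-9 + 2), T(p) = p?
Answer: -662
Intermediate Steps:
U = 20 (U = -(19 - (-2 - 15)*(-9 + 2))/5 = -(19 - (-17)*(-7))/5 = -(19 - 1*119)/5 = -(19 - 119)/5 = -⅕*(-100) = 20)
L = 23 (L = 20 - 1*(-3) = 20 + 3 = 23)
-137*5 + L = -137*5 + 23 = -685 + 23 = -662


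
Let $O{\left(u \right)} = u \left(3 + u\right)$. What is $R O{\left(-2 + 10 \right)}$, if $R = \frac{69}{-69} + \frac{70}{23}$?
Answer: $\frac{4136}{23} \approx 179.83$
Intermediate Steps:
$R = \frac{47}{23}$ ($R = 69 \left(- \frac{1}{69}\right) + 70 \cdot \frac{1}{23} = -1 + \frac{70}{23} = \frac{47}{23} \approx 2.0435$)
$R O{\left(-2 + 10 \right)} = \frac{47 \left(-2 + 10\right) \left(3 + \left(-2 + 10\right)\right)}{23} = \frac{47 \cdot 8 \left(3 + 8\right)}{23} = \frac{47 \cdot 8 \cdot 11}{23} = \frac{47}{23} \cdot 88 = \frac{4136}{23}$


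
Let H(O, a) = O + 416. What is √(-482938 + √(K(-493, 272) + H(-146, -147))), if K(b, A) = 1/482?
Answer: √(-112198087912 + 482*√62727962)/482 ≈ 694.93*I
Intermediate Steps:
H(O, a) = 416 + O
K(b, A) = 1/482
√(-482938 + √(K(-493, 272) + H(-146, -147))) = √(-482938 + √(1/482 + (416 - 146))) = √(-482938 + √(1/482 + 270)) = √(-482938 + √(130141/482)) = √(-482938 + √62727962/482)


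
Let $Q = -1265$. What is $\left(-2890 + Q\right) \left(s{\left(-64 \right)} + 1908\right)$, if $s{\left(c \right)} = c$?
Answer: $-7661820$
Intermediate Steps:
$\left(-2890 + Q\right) \left(s{\left(-64 \right)} + 1908\right) = \left(-2890 - 1265\right) \left(-64 + 1908\right) = \left(-4155\right) 1844 = -7661820$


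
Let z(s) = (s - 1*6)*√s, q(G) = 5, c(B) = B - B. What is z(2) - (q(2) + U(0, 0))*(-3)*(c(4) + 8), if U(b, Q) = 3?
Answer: 192 - 4*√2 ≈ 186.34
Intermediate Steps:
c(B) = 0
z(s) = √s*(-6 + s) (z(s) = (s - 6)*√s = (-6 + s)*√s = √s*(-6 + s))
z(2) - (q(2) + U(0, 0))*(-3)*(c(4) + 8) = √2*(-6 + 2) - (5 + 3)*(-3)*(0 + 8) = √2*(-4) - 8*(-3)*8 = -4*√2 - (-24)*8 = -4*√2 - 1*(-192) = -4*√2 + 192 = 192 - 4*√2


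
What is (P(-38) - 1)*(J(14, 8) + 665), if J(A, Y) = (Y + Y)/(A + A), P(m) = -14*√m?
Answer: -4659/7 - 9318*I*√38 ≈ -665.57 - 57440.0*I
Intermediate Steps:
J(A, Y) = Y/A (J(A, Y) = (2*Y)/((2*A)) = (2*Y)*(1/(2*A)) = Y/A)
(P(-38) - 1)*(J(14, 8) + 665) = (-14*I*√38 - 1)*(8/14 + 665) = (-14*I*√38 - 1)*(8*(1/14) + 665) = (-14*I*√38 - 1)*(4/7 + 665) = (-1 - 14*I*√38)*(4659/7) = -4659/7 - 9318*I*√38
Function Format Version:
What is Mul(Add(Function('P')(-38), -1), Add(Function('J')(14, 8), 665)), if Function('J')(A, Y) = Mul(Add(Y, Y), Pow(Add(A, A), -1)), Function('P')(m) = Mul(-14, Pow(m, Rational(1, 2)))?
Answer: Add(Rational(-4659, 7), Mul(-9318, I, Pow(38, Rational(1, 2)))) ≈ Add(-665.57, Mul(-57440., I))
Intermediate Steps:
Function('J')(A, Y) = Mul(Y, Pow(A, -1)) (Function('J')(A, Y) = Mul(Mul(2, Y), Pow(Mul(2, A), -1)) = Mul(Mul(2, Y), Mul(Rational(1, 2), Pow(A, -1))) = Mul(Y, Pow(A, -1)))
Mul(Add(Function('P')(-38), -1), Add(Function('J')(14, 8), 665)) = Mul(Add(Mul(-14, Pow(-38, Rational(1, 2))), -1), Add(Mul(8, Pow(14, -1)), 665)) = Mul(Add(Mul(-14, Mul(I, Pow(38, Rational(1, 2)))), -1), Add(Mul(8, Rational(1, 14)), 665)) = Mul(Add(Mul(-14, I, Pow(38, Rational(1, 2))), -1), Add(Rational(4, 7), 665)) = Mul(Add(-1, Mul(-14, I, Pow(38, Rational(1, 2)))), Rational(4659, 7)) = Add(Rational(-4659, 7), Mul(-9318, I, Pow(38, Rational(1, 2))))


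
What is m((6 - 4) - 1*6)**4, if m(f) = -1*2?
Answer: 16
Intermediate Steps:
m(f) = -2
m((6 - 4) - 1*6)**4 = (-2)**4 = 16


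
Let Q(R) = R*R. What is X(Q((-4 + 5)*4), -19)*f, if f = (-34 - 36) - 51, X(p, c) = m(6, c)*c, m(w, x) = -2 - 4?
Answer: -13794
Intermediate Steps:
Q(R) = R**2
m(w, x) = -6
X(p, c) = -6*c
f = -121 (f = -70 - 51 = -121)
X(Q((-4 + 5)*4), -19)*f = -6*(-19)*(-121) = 114*(-121) = -13794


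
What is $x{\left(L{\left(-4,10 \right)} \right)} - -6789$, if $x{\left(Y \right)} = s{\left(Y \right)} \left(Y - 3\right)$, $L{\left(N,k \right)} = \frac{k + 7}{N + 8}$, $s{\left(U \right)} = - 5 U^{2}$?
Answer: $\frac{427271}{64} \approx 6676.1$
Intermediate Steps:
$L{\left(N,k \right)} = \frac{7 + k}{8 + N}$
$x{\left(Y \right)} = - 5 Y^{2} \left(-3 + Y\right)$ ($x{\left(Y \right)} = - 5 Y^{2} \left(Y - 3\right) = - 5 Y^{2} \left(-3 + Y\right)$)
$x{\left(L{\left(-4,10 \right)} \right)} - -6789 = 5 \left(\frac{7 + 10}{8 - 4}\right)^{2} \left(3 - \frac{7 + 10}{8 - 4}\right) - -6789 = 5 \left(\frac{1}{4} \cdot 17\right)^{2} \left(3 - \frac{1}{4} \cdot 17\right) + 6789 = 5 \left(\frac{17}{4}\right)^{2} \left(3 - \frac{17}{4}\right) + 6789 = 5 \cdot \frac{289}{16} \left(3 - \frac{17}{4}\right) + 6789 = 5 \cdot \frac{289}{16} \left(- \frac{5}{4}\right) + 6789 = - \frac{7225}{64} + 6789 = \frac{427271}{64}$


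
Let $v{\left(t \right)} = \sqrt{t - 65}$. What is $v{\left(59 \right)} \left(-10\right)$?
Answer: $- 10 i \sqrt{6} \approx - 24.495 i$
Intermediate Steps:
$v{\left(t \right)} = \sqrt{-65 + t}$
$v{\left(59 \right)} \left(-10\right) = \sqrt{-65 + 59} \left(-10\right) = \sqrt{-6} \left(-10\right) = i \sqrt{6} \left(-10\right) = - 10 i \sqrt{6}$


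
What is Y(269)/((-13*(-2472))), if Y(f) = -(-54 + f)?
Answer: -215/32136 ≈ -0.0066903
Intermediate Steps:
Y(f) = 54 - f
Y(269)/((-13*(-2472))) = (54 - 1*269)/((-13*(-2472))) = (54 - 269)/32136 = -215*1/32136 = -215/32136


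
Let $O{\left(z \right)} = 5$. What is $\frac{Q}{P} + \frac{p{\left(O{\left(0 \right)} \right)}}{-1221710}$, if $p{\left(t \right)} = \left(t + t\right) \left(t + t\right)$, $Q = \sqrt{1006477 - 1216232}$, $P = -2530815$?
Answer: $- \frac{10}{122171} - \frac{i \sqrt{209755}}{2530815} \approx -8.1852 \cdot 10^{-5} - 0.00018097 i$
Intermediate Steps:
$Q = i \sqrt{209755}$ ($Q = \sqrt{-209755} = i \sqrt{209755} \approx 457.99 i$)
$p{\left(t \right)} = 4 t^{2}$ ($p{\left(t \right)} = 2 t 2 t = 4 t^{2}$)
$\frac{Q}{P} + \frac{p{\left(O{\left(0 \right)} \right)}}{-1221710} = \frac{i \sqrt{209755}}{-2530815} + \frac{4 \cdot 5^{2}}{-1221710} = i \sqrt{209755} \left(- \frac{1}{2530815}\right) + 4 \cdot 25 \left(- \frac{1}{1221710}\right) = - \frac{i \sqrt{209755}}{2530815} + 100 \left(- \frac{1}{1221710}\right) = - \frac{i \sqrt{209755}}{2530815} - \frac{10}{122171} = - \frac{10}{122171} - \frac{i \sqrt{209755}}{2530815}$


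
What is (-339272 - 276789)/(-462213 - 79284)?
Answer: 616061/541497 ≈ 1.1377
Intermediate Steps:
(-339272 - 276789)/(-462213 - 79284) = -616061/(-541497) = -616061*(-1/541497) = 616061/541497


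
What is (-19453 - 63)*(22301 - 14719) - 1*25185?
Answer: -147995497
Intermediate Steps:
(-19453 - 63)*(22301 - 14719) - 1*25185 = -19516*7582 - 25185 = -147970312 - 25185 = -147995497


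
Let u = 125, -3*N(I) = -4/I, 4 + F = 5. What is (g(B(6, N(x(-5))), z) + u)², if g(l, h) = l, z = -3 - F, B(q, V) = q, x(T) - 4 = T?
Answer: 17161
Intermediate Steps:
x(T) = 4 + T
F = 1 (F = -4 + 5 = 1)
N(I) = 4/(3*I) (N(I) = -(-4)/(3*I) = 4/(3*I))
z = -4 (z = -3 - 1*1 = -3 - 1 = -4)
(g(B(6, N(x(-5))), z) + u)² = (6 + 125)² = 131² = 17161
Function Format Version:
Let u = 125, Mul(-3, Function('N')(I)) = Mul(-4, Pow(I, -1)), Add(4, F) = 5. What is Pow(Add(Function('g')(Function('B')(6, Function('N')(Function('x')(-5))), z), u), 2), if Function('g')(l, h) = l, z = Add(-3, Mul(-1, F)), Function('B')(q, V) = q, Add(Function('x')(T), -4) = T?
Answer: 17161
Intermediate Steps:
Function('x')(T) = Add(4, T)
F = 1 (F = Add(-4, 5) = 1)
Function('N')(I) = Mul(Rational(4, 3), Pow(I, -1)) (Function('N')(I) = Mul(Rational(-1, 3), Mul(-4, Pow(I, -1))) = Mul(Rational(4, 3), Pow(I, -1)))
z = -4 (z = Add(-3, Mul(-1, 1)) = Add(-3, -1) = -4)
Pow(Add(Function('g')(Function('B')(6, Function('N')(Function('x')(-5))), z), u), 2) = Pow(Add(6, 125), 2) = Pow(131, 2) = 17161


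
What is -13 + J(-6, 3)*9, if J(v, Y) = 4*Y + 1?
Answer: 104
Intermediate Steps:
J(v, Y) = 1 + 4*Y
-13 + J(-6, 3)*9 = -13 + (1 + 4*3)*9 = -13 + (1 + 12)*9 = -13 + 13*9 = -13 + 117 = 104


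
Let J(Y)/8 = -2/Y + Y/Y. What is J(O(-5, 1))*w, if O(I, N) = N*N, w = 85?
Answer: -680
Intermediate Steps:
O(I, N) = N**2
J(Y) = 8 - 16/Y (J(Y) = 8*(-2/Y + Y/Y) = 8*(-2/Y + 1) = 8*(1 - 2/Y) = 8 - 16/Y)
J(O(-5, 1))*w = (8 - 16/(1**2))*85 = (8 - 16/1)*85 = (8 - 16*1)*85 = (8 - 16)*85 = -8*85 = -680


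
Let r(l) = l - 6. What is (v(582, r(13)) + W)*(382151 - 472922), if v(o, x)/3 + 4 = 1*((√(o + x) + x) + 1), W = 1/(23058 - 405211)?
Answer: -416260828785/382153 - 272313*√589 ≈ -7.6981e+6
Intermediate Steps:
W = -1/382153 (W = 1/(-382153) = -1/382153 ≈ -2.6168e-6)
r(l) = -6 + l
v(o, x) = -9 + 3*x + 3*√(o + x) (v(o, x) = -12 + 3*(1*((√(o + x) + x) + 1)) = -12 + 3*(1*((x + √(o + x)) + 1)) = -12 + 3*(1*(1 + x + √(o + x))) = -12 + 3*(1 + x + √(o + x)) = -12 + (3 + 3*x + 3*√(o + x)) = -9 + 3*x + 3*√(o + x))
(v(582, r(13)) + W)*(382151 - 472922) = ((-9 + 3*(-6 + 13) + 3*√(582 + (-6 + 13))) - 1/382153)*(382151 - 472922) = ((-9 + 3*7 + 3*√(582 + 7)) - 1/382153)*(-90771) = ((-9 + 21 + 3*√589) - 1/382153)*(-90771) = ((12 + 3*√589) - 1/382153)*(-90771) = (4585835/382153 + 3*√589)*(-90771) = -416260828785/382153 - 272313*√589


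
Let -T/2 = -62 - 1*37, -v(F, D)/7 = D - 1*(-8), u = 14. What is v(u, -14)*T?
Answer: 8316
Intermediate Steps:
v(F, D) = -56 - 7*D (v(F, D) = -7*(D - 1*(-8)) = -7*(D + 8) = -7*(8 + D) = -56 - 7*D)
T = 198 (T = -2*(-62 - 1*37) = -2*(-62 - 37) = -2*(-99) = 198)
v(u, -14)*T = (-56 - 7*(-14))*198 = (-56 + 98)*198 = 42*198 = 8316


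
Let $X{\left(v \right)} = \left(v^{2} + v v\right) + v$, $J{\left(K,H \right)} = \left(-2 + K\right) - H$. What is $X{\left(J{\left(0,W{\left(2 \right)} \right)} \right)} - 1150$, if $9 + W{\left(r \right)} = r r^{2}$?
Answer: $-1149$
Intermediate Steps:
$W{\left(r \right)} = -9 + r^{3}$ ($W{\left(r \right)} = -9 + r r^{2} = -9 + r^{3}$)
$J{\left(K,H \right)} = -2 + K - H$
$X{\left(v \right)} = v + 2 v^{2}$ ($X{\left(v \right)} = \left(v^{2} + v^{2}\right) + v = 2 v^{2} + v = v + 2 v^{2}$)
$X{\left(J{\left(0,W{\left(2 \right)} \right)} \right)} - 1150 = \left(-2 + 0 - \left(-9 + 2^{3}\right)\right) \left(1 + 2 \left(-2 + 0 - \left(-9 + 2^{3}\right)\right)\right) - 1150 = \left(-2 + 0 - \left(-9 + 8\right)\right) \left(1 + 2 \left(-2 + 0 - \left(-9 + 8\right)\right)\right) - 1150 = \left(-2 + 0 - -1\right) \left(1 + 2 \left(-2 + 0 - -1\right)\right) - 1150 = \left(-2 + 0 + 1\right) \left(1 + 2 \left(-2 + 0 + 1\right)\right) - 1150 = - (1 + 2 \left(-1\right)) - 1150 = - (1 - 2) - 1150 = \left(-1\right) \left(-1\right) - 1150 = 1 - 1150 = -1149$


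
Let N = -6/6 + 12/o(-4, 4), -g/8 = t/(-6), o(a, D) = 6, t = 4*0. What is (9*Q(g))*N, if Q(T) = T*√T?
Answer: 0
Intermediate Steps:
t = 0
g = 0 (g = -0/(-6) = -0*(-1)/6 = -8*0 = 0)
Q(T) = T^(3/2)
N = 1 (N = -6/6 + 12/6 = -6*⅙ + 12*(⅙) = -1 + 2 = 1)
(9*Q(g))*N = (9*0^(3/2))*1 = (9*0)*1 = 0*1 = 0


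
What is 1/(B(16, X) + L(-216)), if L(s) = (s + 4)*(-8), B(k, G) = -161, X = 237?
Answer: 1/1535 ≈ 0.00065147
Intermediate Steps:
L(s) = -32 - 8*s (L(s) = (4 + s)*(-8) = -32 - 8*s)
1/(B(16, X) + L(-216)) = 1/(-161 + (-32 - 8*(-216))) = 1/(-161 + (-32 + 1728)) = 1/(-161 + 1696) = 1/1535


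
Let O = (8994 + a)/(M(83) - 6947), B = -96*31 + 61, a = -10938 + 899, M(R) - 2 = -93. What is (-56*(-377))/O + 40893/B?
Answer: 7874294601/55385 ≈ 1.4217e+5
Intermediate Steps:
M(R) = -91 (M(R) = 2 - 93 = -91)
a = -10039
B = -2915 (B = -2976 + 61 = -2915)
O = 1045/7038 (O = (8994 - 10039)/(-91 - 6947) = -1045/(-7038) = -1045*(-1/7038) = 1045/7038 ≈ 0.14848)
(-56*(-377))/O + 40893/B = (-56*(-377))/(1045/7038) + 40893/(-2915) = 21112*(7038/1045) + 40893*(-1/2915) = 148586256/1045 - 40893/2915 = 7874294601/55385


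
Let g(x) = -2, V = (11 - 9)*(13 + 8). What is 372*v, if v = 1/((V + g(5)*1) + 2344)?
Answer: 93/596 ≈ 0.15604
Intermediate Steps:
V = 42 (V = 2*21 = 42)
v = 1/2384 (v = 1/((42 - 2*1) + 2344) = 1/((42 - 2) + 2344) = 1/(40 + 2344) = 1/2384 ≈ 0.00041946)
372*v = 372*(1/2384) = 93/596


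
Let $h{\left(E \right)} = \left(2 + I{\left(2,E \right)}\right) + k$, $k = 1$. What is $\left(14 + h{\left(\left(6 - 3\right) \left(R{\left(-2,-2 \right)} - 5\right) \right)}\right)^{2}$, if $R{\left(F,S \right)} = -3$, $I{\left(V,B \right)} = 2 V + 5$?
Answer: $676$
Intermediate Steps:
$I{\left(V,B \right)} = 5 + 2 V$
$h{\left(E \right)} = 12$ ($h{\left(E \right)} = \left(2 + \left(5 + 2 \cdot 2\right)\right) + 1 = \left(2 + \left(5 + 4\right)\right) + 1 = \left(2 + 9\right) + 1 = 11 + 1 = 12$)
$\left(14 + h{\left(\left(6 - 3\right) \left(R{\left(-2,-2 \right)} - 5\right) \right)}\right)^{2} = \left(14 + 12\right)^{2} = 26^{2} = 676$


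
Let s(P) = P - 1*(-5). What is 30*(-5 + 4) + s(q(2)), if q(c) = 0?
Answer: -25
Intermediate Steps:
s(P) = 5 + P (s(P) = P + 5 = 5 + P)
30*(-5 + 4) + s(q(2)) = 30*(-5 + 4) + (5 + 0) = 30*(-1) + 5 = -30 + 5 = -25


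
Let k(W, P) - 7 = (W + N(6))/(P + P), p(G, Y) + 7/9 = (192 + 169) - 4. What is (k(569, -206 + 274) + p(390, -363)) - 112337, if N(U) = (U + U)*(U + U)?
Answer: -137049487/1224 ≈ -1.1197e+5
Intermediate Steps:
p(G, Y) = 3206/9 (p(G, Y) = -7/9 + ((192 + 169) - 4) = -7/9 + (361 - 4) = -7/9 + 357 = 3206/9)
N(U) = 4*U**2 (N(U) = (2*U)*(2*U) = 4*U**2)
k(W, P) = 7 + (144 + W)/(2*P) (k(W, P) = 7 + (W + 4*6**2)/(P + P) = 7 + (W + 4*36)/((2*P)) = 7 + (W + 144)*(1/(2*P)) = 7 + (144 + W)*(1/(2*P)) = 7 + (144 + W)/(2*P))
(k(569, -206 + 274) + p(390, -363)) - 112337 = ((144 + 569 + 14*(-206 + 274))/(2*(-206 + 274)) + 3206/9) - 112337 = ((1/2)*(144 + 569 + 14*68)/68 + 3206/9) - 112337 = ((1/2)*(1/68)*(144 + 569 + 952) + 3206/9) - 112337 = ((1/2)*(1/68)*1665 + 3206/9) - 112337 = (1665/136 + 3206/9) - 112337 = 451001/1224 - 112337 = -137049487/1224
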